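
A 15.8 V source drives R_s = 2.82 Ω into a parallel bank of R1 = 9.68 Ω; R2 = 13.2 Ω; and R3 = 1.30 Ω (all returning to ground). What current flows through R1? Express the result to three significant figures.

Equivalent of the parallel group: R_p = 1.055 Ω.
Node voltage V_A = V_DC · R_p/(R_s + R_p) = 15.8 × 0.2722 = 4.300 V.
I(R1) = V_A / R1 = 4.300/9.68 = 0.4442 A.

I ≈ 0.444 A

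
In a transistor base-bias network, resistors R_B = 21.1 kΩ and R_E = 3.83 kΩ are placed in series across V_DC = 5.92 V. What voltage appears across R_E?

Series total: ΣR = 21.1 + 3.83 = 24.93 kΩ.
By the voltage-divider rule, V = 5.92 × 3.830/24.93 = 0.9095 V.

V ≈ 0.909 V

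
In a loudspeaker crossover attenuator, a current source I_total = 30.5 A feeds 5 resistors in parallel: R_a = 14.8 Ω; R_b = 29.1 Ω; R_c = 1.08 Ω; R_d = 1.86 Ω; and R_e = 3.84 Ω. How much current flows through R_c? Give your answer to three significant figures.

ΣG = 1/14.8 + 1/29.1 + 1/1.08 + 1/1.86 + 1/3.84 = 1.826.
Current divider: I(R_c) = I_total · G_k/ΣG = 30.5 × (0.9259/1.826) = 30.5 × 0.5071 = 15.47 A.

I ≈ 15.5 A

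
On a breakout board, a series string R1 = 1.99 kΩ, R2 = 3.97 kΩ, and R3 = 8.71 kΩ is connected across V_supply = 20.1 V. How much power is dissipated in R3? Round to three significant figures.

ΣR = 14.67 kΩ → I = 20.1/14.67 = 1.370 mA.
P = I²R = 1.877 × 8.71 = 16.35 mW.

P ≈ 16.4 mW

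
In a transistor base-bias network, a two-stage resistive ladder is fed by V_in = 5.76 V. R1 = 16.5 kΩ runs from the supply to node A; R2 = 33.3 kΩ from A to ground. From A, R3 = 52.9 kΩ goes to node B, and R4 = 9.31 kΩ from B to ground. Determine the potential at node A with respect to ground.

The second stage (R3 + R4 = 62.21 kΩ) loads node A in parallel with R2.
R2 ‖ (R3+R4) = 21.69 kΩ.
V_A = 5.76 × 21.69/(16.5 + 21.69) = 3.271 V.

V_A ≈ 3.27 V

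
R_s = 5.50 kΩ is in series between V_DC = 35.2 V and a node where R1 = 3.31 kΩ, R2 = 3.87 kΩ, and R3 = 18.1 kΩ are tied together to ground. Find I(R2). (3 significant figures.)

Parallel bank: R_p = 1/(1/3.31 + 1/3.87 + 1/18.1) = 1.624 kΩ.
Node voltage V_A = V_DC · R_p/(R_s + R_p) = 35.2 × 0.2280 = 8.024 V.
Branch current I = V_A/R2 = 8.024/3.87 = 2.073 mA.
(Check via current divider: I_total = 4.941 mA; share G_k/ΣG = 0.4196 → same result.)

I ≈ 2.07 mA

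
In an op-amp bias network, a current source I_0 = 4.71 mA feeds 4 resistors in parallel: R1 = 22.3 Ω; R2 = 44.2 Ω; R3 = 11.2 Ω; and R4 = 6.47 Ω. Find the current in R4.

I ≈ 2.34 mA

ΣG = 1/22.3 + 1/44.2 + 1/11.2 + 1/6.47 = 0.3113.
By the current-divider rule, I = I_0 · G_k/ΣG = 4.71 × 0.4965 = 2.338 mA.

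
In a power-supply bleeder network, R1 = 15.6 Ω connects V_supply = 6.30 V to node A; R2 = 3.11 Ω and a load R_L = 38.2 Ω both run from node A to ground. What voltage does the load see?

R2 ‖ R_L = (3.11 × 38.2)/(3.11 + 38.2) = 2.876 Ω.
Voltage divider with the loaded lower leg: V_out = 6.30 × 2.876/(15.6 + 2.876) = 6.30 × 0.1557 = 0.9806 V.

V_out ≈ 0.981 V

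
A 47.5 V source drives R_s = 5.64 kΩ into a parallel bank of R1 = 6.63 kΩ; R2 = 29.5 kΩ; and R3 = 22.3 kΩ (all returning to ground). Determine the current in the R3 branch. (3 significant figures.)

I ≈ 0.928 mA

Equivalent of the parallel group: R_p = 4.356 kΩ.
Node voltage V_A = V_DC · R_p/(R_s + R_p) = 47.5 × 0.4358 = 20.70 V.
I(R3) = V_A / R3 = 20.70/22.3 = 0.9282 mA.
(Equivalently: I_total = 4.752 mA, then current-divider fraction G_k/ΣG = 0.1953.)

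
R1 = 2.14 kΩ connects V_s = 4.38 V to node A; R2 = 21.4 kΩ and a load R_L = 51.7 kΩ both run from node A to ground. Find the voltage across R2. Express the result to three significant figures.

V_out ≈ 3.84 V

R2 ‖ R_L = (21.4 × 51.7)/(21.4 + 51.7) = 15.14 kΩ.
Then V_out = V_s · R2'/(R1 + R2') = 4.38 × 15.14/17.28 = 3.837 V.
(Unloaded it would be 3.98 V; the load pulls it down.)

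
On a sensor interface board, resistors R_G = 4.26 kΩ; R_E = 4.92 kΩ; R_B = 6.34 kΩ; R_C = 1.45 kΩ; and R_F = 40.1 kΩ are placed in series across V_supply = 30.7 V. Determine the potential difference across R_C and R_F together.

V ≈ 22.4 V

Series total: ΣR = 4.26 + 4.92 + 6.34 + 1.45 + 40.1 = 57.07 kΩ.
R_{R_C..R_F} = 1.45 + 40.1 = 41.55 kΩ.
By the voltage-divider rule, V = 30.7 × 41.55/57.07 = 22.35 V.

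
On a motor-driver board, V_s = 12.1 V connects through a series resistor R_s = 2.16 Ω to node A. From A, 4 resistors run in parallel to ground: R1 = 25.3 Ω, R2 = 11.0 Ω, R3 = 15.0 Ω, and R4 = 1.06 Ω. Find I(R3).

I ≈ 0.233 A

Equivalent of the parallel group: R_p = 0.8768 Ω.
V_A by voltage divider: V_A = 12.1 × 0.8768/(2.16 + 0.8768) = 3.494 V.
Branch current I = V_A/R3 = 3.494/15.0 = 0.2329 A.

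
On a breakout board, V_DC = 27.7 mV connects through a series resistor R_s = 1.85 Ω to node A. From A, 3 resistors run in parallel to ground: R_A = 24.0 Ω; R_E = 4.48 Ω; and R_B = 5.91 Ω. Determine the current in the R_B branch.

Equivalent of the parallel group: R_p = 2.304 Ω.
V_A by voltage divider: V_A = 27.7 × 2.304/(1.85 + 2.304) = 15.36 mV.
I(R_B) = V_A / R_B = 15.36/5.91 = 2.599 mA.

I ≈ 2.60 mA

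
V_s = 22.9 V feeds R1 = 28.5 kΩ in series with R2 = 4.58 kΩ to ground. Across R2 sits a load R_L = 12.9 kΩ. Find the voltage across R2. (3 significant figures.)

The load sits in parallel with R2, giving an effective lower resistance R2' = R2·R_L/(R2+R_L) = 3.380 kΩ.
Then V_out = V_s · R2'/(R1 + R2') = 22.9 × 3.380/31.88 = 2.428 V.

V_out ≈ 2.43 V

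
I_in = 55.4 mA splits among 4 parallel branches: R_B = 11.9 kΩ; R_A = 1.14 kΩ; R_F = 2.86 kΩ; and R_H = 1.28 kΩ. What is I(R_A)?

I ≈ 23.2 mA

Total conductance ΣG = 1/11.9 + 1/1.14 + 1/2.86 + 1/1.28 = 2.092 (units of 1/kΩ).
R_A takes the fraction G_k/ΣG = 0.8772/2.092 = 0.4193, so I = 55.4 × 0.4193 = 23.23 mA.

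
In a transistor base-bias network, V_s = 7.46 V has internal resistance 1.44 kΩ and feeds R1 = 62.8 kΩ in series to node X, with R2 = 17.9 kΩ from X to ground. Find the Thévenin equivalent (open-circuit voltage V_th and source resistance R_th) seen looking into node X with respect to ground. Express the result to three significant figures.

V_th ≈ 1.63 V, R_th ≈ 14.0 kΩ

R1' = 1.44 + 62.8 = 64.24 kΩ (source resistance + R1).
Open-circuit (no load on X): V_th = V_s · R2/(R1' + R2) = 7.46 × 17.9/(64.24 + 17.9) = 1.626 V.
Looking into X with the source shorted: R_th = R1'·R2/(R1'+R2) = 64.24 × 17.9/82.14 = 14.00 kΩ.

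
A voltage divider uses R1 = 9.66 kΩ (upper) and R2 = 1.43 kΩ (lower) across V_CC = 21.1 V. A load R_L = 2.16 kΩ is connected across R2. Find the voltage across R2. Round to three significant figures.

V_out ≈ 1.73 V

First combine the lower leg with the load: R2 ‖ R_L = 0.8604 kΩ.
Now apply the divider: V_out = 21.1 × 0.08178 = 1.726 V.
(Unloaded it would be 2.72 V; the load pulls it down.)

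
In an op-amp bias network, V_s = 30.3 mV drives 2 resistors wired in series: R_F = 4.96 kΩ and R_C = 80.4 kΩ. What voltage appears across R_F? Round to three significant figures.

ΣR = 4.96 + 80.4 = 85.36 kΩ.
By the voltage-divider rule, V = 30.3 × 4.960/85.36 = 1.761 mV.

V ≈ 1.76 mV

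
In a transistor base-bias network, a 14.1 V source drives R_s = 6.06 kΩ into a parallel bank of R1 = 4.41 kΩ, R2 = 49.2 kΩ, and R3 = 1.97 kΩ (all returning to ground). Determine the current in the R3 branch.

Parallel bank: R_p = 1/(1/4.41 + 1/49.2 + 1/1.97) = 1.325 kΩ.
Node voltage V_A = V_s · R_p/(R_s + R_p) = 14.1 × 0.1794 = 2.530 V.
Branch current I = V_A/R3 = 2.530/1.97 = 1.284 mA.
(Equivalently: I_total = 1.909 mA, then current-divider fraction G_k/ΣG = 0.6726.)

I ≈ 1.28 mA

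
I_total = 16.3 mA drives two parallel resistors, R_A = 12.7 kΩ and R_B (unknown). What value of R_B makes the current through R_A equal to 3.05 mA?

R_B ≈ 2.92 kΩ

The fraction through R_A equals R_B/(R_A+R_B).
With f = 0.1871, R_B = R_A · f/(1−f) = 12.7 × 0.2302 = 2.923 kΩ.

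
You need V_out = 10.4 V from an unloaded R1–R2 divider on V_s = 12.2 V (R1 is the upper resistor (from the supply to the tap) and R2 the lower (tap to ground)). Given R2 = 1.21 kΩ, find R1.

V_out/V_s = R2/(R1+R2) = 0.8525.
R1 = R2·(1/k − 1) = 1.21 × 0.1731 = 0.2094 kΩ.

R1 ≈ 0.209 kΩ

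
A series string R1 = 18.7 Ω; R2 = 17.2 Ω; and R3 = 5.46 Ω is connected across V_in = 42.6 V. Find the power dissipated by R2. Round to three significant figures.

ΣR = 41.36 Ω → I = 42.6/41.36 = 1.030 A.
V(R2) = I·R = 17.72 V; P = V·I = 17.72 × 1.030 = 18.25 W.

P ≈ 18.2 W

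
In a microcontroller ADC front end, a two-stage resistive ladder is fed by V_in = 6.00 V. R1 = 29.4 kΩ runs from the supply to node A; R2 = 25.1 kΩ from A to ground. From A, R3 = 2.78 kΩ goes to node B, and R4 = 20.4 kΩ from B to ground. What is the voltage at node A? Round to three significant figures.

Looking into the second stage from A: R3 + R4 = 23.18 kΩ appears in parallel with R2.
Effective lower resistance at A: R2 ‖ 23.18 = 12.05 kΩ.
First divider: V_A = V_in · 12.05/(29.4 + 12.05) = 1.744 V.

V_A ≈ 1.74 V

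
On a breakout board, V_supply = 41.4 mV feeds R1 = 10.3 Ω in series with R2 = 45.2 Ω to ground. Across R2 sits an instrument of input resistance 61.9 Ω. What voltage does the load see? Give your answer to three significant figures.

V_out ≈ 29.7 mV

First combine the lower leg with the load: R2 ‖ R_L = 26.12 Ω.
Now apply the divider: V_out = 41.4 × 0.7172 = 29.69 mV.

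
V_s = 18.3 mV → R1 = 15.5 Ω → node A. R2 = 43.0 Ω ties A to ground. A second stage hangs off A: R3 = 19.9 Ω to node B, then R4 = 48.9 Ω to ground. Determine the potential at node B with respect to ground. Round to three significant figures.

V_B ≈ 8.20 mV

Node A sees R2 in parallel with the series input of stage 2, R3 + R4 = 68.80 Ω.
Effective lower resistance at A: R2 ‖ 68.80 = 26.46 Ω.
So V_A = 18.3 × 0.6306 = 11.54 mV.
Stage 2 is unloaded, so V_B = V_A · R4/(R3+R4) = 11.54 × 48.9/68.80 = 8.202 mV.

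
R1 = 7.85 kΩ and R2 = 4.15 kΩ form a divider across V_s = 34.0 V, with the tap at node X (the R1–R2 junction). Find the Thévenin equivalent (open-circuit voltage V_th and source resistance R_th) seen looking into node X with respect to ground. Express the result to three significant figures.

V_th is the unloaded tap voltage: V_s · R2/(R1+R2) = 34.0 × 0.3458 = 11.76 V.
With V_s suppressed (replaced by a short), R_th = R1 ‖ R2 = (7.850 × 4.15)/(7.850 + 4.15) = 2.715 kΩ.

V_th ≈ 11.8 V, R_th ≈ 2.71 kΩ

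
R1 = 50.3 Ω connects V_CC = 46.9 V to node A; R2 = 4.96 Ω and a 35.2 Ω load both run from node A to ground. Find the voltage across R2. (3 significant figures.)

The load sits in parallel with R2, giving an effective lower resistance R2' = R2·R_L/(R2+R_L) = 4.347 Ω.
Then V_out = V_CC · R2'/(R1 + R2') = 46.9 × 4.347/54.65 = 3.731 V.

V_out ≈ 3.73 V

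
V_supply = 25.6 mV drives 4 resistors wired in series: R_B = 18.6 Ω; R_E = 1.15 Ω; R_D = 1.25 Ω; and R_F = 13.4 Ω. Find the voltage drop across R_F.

V ≈ 9.97 mV

Series total: ΣR = 18.6 + 1.15 + 1.25 + 13.4 = 34.40 Ω.
By the voltage-divider rule, V = 25.6 × 13.40/34.40 = 9.972 mV.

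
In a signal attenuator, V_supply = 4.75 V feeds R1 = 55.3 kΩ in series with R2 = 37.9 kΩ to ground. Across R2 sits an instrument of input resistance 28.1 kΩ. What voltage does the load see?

V_out ≈ 1.07 V

The load sits in parallel with R2, giving an effective lower resistance R2' = R2·R_L/(R2+R_L) = 16.14 kΩ.
Voltage divider with the loaded lower leg: V_out = 4.75 × 16.14/(55.3 + 16.14) = 4.75 × 0.2259 = 1.073 V.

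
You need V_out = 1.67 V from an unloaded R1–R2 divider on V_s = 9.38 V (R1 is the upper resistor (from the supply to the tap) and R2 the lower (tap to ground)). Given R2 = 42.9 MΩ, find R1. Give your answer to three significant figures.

V_out/V_s = R2/(R1+R2) = 0.1780.
Rearranging, R1 = R2·(1−k)/k = 42.9 × 4.617 = 198.1 MΩ.

R1 ≈ 198 MΩ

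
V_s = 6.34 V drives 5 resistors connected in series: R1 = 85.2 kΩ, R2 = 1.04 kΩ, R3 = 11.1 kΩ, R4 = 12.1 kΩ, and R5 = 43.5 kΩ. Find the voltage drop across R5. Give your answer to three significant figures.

V ≈ 1.80 V

Series total: ΣR = 85.2 + 1.04 + 11.1 + 12.1 + 43.5 = 152.9 kΩ.
By the voltage-divider rule, V = 6.34 × 43.50/152.9 = 1.803 V.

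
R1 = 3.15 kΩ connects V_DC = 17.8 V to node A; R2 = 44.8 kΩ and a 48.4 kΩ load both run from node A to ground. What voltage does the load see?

V_out ≈ 15.7 V

The load sits in parallel with R2, giving an effective lower resistance R2' = R2·R_L/(R2+R_L) = 23.27 kΩ.
Voltage divider with the loaded lower leg: V_out = 17.8 × 23.27/(3.15 + 23.27) = 17.8 × 0.8808 = 15.68 V.
(Unloaded it would be 16.6 V; the load pulls it down.)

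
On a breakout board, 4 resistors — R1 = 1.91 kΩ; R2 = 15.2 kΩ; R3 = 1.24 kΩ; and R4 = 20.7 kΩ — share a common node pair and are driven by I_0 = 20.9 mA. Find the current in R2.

Conductances: ΣG = 1/1.91 + 1/15.2 + 1/1.24 + 1/20.7 = 1.444 (1/kΩ).
R2 takes the fraction G_k/ΣG = 0.06579/1.444 = 0.04556, so I = 20.9 × 0.04556 = 0.9521 mA.

I ≈ 0.952 mA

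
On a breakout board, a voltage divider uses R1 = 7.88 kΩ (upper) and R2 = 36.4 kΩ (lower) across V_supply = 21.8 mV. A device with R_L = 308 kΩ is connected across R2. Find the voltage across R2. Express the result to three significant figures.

V_out ≈ 17.6 mV

The load sits in parallel with R2, giving an effective lower resistance R2' = R2·R_L/(R2+R_L) = 32.55 kΩ.
Now apply the divider: V_out = 21.8 × 0.8051 = 17.55 mV.
(Unloaded it would be 17.9 mV; the load pulls it down.)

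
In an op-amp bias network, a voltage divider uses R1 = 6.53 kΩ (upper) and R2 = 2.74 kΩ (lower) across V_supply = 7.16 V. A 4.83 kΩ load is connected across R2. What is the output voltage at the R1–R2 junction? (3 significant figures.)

V_out ≈ 1.51 V

First combine the lower leg with the load: R2 ‖ R_L = 1.748 kΩ.
Then V_out = V_supply · R2'/(R1 + R2') = 7.16 × 1.748/8.278 = 1.512 V.
(Unloaded it would be 2.12 V; the load pulls it down.)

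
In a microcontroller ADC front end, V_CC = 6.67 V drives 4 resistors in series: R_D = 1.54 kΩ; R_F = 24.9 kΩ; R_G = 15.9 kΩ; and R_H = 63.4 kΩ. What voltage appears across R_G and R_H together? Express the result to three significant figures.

V ≈ 5.00 V

ΣR = 1.54 + 24.9 + 15.9 + 63.4 = 105.7 kΩ.
R_{R_G..R_H} = 15.9 + 63.4 = 79.30 kΩ.
By the voltage-divider rule, V = 6.67 × 79.30/105.7 = 5.002 V.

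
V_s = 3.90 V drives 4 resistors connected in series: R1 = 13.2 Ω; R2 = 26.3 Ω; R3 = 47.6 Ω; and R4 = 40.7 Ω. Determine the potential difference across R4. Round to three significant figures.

Total series resistance ΣR = 13.2 + 26.3 + 47.6 + 40.7 = 127.8 Ω.
By the voltage-divider rule, V = 3.90 × 40.70/127.8 = 1.242 V.

V ≈ 1.24 V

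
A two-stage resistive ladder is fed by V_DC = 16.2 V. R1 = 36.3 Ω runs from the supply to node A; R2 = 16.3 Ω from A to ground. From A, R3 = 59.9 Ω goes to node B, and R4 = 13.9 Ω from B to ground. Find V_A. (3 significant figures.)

V_A ≈ 4.36 V

Node A sees R2 in parallel with the series input of stage 2, R3 + R4 = 73.80 Ω.
Effective lower resistance at A: R2 ‖ 73.80 = 13.35 Ω.
First divider: V_A = V_DC · 13.35/(36.3 + 13.35) = 4.356 V.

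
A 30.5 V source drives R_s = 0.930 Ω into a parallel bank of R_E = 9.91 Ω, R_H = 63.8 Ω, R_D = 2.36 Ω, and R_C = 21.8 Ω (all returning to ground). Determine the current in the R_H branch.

I ≈ 0.309 A

Combine the parallel branches: R_p = (1/9.91 + 1/63.8 + 1/2.36 + 1/21.8)⁻¹ = 1.706 Ω.
V_A by voltage divider: V_A = 30.5 × 1.706/(0.930 + 1.706) = 19.74 V.
I(R_H) = V_A / R_H = 19.74/63.8 = 0.3094 A.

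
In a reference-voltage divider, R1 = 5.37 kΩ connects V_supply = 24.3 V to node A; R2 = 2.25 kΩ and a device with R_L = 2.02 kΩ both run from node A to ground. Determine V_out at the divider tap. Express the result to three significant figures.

The load sits in parallel with R2, giving an effective lower resistance R2' = R2·R_L/(R2+R_L) = 1.064 kΩ.
Then V_out = V_supply · R2'/(R1 + R2') = 24.3 × 1.064/6.434 = 4.020 V.

V_out ≈ 4.02 V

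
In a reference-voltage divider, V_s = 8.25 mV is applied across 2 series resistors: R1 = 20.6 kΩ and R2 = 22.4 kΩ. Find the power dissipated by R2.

P ≈ 0.825 nW

ΣR = 43.00 kΩ → I = 8.25/43.00 = 0.1919 µA.
P = I²R = 0.03681 × 22.4 = 0.8246 nW.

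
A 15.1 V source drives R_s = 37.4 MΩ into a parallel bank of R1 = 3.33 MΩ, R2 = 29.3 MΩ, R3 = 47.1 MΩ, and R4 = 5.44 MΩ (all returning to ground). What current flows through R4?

I ≈ 0.131 µA

Parallel bank: R_p = 1/(1/3.33 + 1/29.3 + 1/47.1 + 1/5.44) = 1.854 MΩ.
V_A by voltage divider: V_A = 15.1 × 1.854/(37.4 + 1.854) = 0.7130 V.
Branch current I = V_A/R4 = 0.7130/5.44 = 0.1311 µA.
(Check via current divider: I_total = 0.3847 µA; share G_k/ΣG = 0.3407 → same result.)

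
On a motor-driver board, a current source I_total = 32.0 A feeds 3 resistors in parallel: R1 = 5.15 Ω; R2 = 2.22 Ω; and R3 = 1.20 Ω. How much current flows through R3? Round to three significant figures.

Conductances: ΣG = 1/5.15 + 1/2.22 + 1/1.20 = 1.478 (1/Ω).
R3 takes the fraction G_k/ΣG = 0.8333/1.478 = 0.5638, so I = 32.0 × 0.5638 = 18.04 A.

I ≈ 18.0 A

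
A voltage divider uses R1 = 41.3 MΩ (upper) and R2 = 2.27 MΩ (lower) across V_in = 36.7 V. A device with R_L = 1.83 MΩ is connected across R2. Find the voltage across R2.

R2 ‖ R_L = (2.27 × 1.83)/(2.27 + 1.83) = 1.013 MΩ.
Voltage divider with the loaded lower leg: V_out = 36.7 × 1.013/(41.3 + 1.013) = 36.7 × 0.02395 = 0.8788 V.

V_out ≈ 0.879 V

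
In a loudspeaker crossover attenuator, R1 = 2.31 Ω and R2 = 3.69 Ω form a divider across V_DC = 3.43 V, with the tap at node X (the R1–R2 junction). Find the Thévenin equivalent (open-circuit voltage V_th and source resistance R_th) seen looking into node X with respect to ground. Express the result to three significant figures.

V_th ≈ 2.11 V, R_th ≈ 1.42 Ω

Open-circuit (no load on X): V_th = V_DC · R2/(R1 + R2) = 3.43 × 3.69/(2.310 + 3.69) = 2.109 V.
Zeroing V_DC shorts the top of R1 to ground, so R_th = R1 ‖ R2 = 1.421 Ω.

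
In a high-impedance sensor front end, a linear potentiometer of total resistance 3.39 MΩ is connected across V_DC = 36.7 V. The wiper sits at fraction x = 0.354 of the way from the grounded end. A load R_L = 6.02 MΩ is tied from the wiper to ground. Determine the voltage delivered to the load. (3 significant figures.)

V_out ≈ 11.5 V

Split the track: R_lower = x·R_p = 1.200 MΩ, R_upper = (1−x)·R_p = 2.190 MΩ.
Lower segment in parallel with the load: 1.200 ‖ 6.02 = 1.001 MΩ.
V_out = 36.7 × 1.001/(2.190 + 1.001) = 11.51 V.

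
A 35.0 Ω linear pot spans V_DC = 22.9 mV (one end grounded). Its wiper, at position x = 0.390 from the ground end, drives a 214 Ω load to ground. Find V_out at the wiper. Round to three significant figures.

V_out ≈ 8.60 mV

Split the track: R_lower = x·R_p = 13.65 Ω, R_upper = (1−x)·R_p = 21.35 Ω.
Lower segment in parallel with the load: 13.65 ‖ 214 = 12.83 Ω.
V_out = 22.9 × 12.83/(21.35 + 12.83) = 8.597 mV.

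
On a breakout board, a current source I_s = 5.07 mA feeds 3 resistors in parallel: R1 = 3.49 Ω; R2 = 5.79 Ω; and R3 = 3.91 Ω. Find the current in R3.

Total conductance ΣG = 1/3.49 + 1/5.79 + 1/3.91 = 0.7150 (units of 1/Ω).
R3 takes the fraction G_k/ΣG = 0.2558/0.7150 = 0.3577, so I = 5.07 × 0.3577 = 1.814 mA.

I ≈ 1.81 mA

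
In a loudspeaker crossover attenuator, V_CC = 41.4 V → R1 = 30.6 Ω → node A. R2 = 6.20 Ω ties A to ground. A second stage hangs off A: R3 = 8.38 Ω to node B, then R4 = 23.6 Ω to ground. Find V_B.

The second stage (R3 + R4 = 31.98 Ω) loads node A in parallel with R2.
Effective lower resistance at A: R2 ‖ 31.98 = 5.193 Ω.
So V_A = 41.4 × 0.1451 = 6.007 V.
Stage 2 is unloaded, so V_B = V_A · R4/(R3+R4) = 6.007 × 23.6/31.98 = 4.433 V.

V_B ≈ 4.43 V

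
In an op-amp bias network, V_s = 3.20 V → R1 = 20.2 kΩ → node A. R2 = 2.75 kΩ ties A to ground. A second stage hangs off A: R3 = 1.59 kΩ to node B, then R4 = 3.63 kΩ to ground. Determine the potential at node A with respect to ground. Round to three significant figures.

Node A sees R2 in parallel with the series input of stage 2, R3 + R4 = 5.220 kΩ.
R2 ‖ (R3+R4) = 1.801 kΩ.
V_A = 3.20 × 1.801/(20.2 + 1.801) = 0.2620 V.

V_A ≈ 0.262 V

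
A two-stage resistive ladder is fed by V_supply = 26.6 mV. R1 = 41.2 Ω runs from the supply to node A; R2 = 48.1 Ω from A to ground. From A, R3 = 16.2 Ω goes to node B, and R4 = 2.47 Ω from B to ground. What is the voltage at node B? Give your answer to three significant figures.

The second stage (R3 + R4 = 18.67 Ω) loads node A in parallel with R2.
Effective lower resistance at A: R2 ‖ 18.67 = 13.45 Ω.
V_A = 26.6 × 13.45/(41.2 + 13.45) = 6.546 mV.
Then the unloaded second divider: V_B = V_A × R4/(R3+R4) = 6.546 × 0.1323 = 0.8661 mV.

V_B ≈ 0.866 mV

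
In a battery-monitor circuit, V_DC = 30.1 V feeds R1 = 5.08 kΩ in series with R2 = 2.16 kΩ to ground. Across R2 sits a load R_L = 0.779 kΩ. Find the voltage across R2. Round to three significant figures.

R2 ‖ R_L = (2.16 × 0.779)/(2.16 + 0.779) = 0.5725 kΩ.
Then V_out = V_DC · R2'/(R1 + R2') = 30.1 × 0.5725/5.653 = 3.049 V.
(Unloaded it would be 8.98 V; the load pulls it down.)

V_out ≈ 3.05 V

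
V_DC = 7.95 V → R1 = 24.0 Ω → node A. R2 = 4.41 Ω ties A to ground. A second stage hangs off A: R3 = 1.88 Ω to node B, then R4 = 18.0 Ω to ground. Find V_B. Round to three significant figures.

V_B ≈ 0.941 V

Looking into the second stage from A: R3 + R4 = 19.88 Ω appears in parallel with R2.
Effective lower resistance at A: R2 ‖ 19.88 = 3.609 Ω.
V_A = 7.95 × 3.609/(24.0 + 3.609) = 1.039 V.
Stage 2 is unloaded, so V_B = V_A · R4/(R3+R4) = 1.039 × 18.0/19.88 = 0.9410 V.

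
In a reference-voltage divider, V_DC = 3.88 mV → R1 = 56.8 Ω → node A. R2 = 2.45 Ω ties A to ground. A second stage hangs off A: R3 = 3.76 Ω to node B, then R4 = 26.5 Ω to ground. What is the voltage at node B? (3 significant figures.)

The second stage (R3 + R4 = 30.26 Ω) loads node A in parallel with R2.
Effective lower resistance at A: R2 ‖ 30.26 = 2.266 Ω.
First divider: V_A = V_DC · 2.266/(56.8 + 2.266) = 0.1489 mV.
V_B = V_A × 0.8757 = 0.1304 mV.

V_B ≈ 0.130 mV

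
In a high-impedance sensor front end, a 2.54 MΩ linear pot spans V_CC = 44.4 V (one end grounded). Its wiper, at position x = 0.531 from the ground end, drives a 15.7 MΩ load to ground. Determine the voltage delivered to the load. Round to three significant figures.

Lower segment x·R_p = 1.349 MΩ; upper segment (1−x)·R_p = 1.191 MΩ.
(x·R_p) ‖ R_L = 1.242 MΩ.
Then V_out = V_CC · 1.242/(1.191 + 1.242) = 22.66 V.

V_out ≈ 22.7 V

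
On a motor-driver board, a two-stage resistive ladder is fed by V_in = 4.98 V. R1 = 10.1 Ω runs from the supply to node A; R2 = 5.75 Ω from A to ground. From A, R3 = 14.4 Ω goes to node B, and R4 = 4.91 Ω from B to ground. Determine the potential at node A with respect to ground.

V_A ≈ 1.52 V

Looking into the second stage from A: R3 + R4 = 19.31 Ω appears in parallel with R2.
R2 ‖ (R3+R4) = 4.431 Ω.
V_A = 4.98 × 4.431/(10.1 + 4.431) = 1.518 V.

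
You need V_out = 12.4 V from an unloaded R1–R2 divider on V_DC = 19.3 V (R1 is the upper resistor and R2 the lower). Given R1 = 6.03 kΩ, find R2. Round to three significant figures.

R2 ≈ 10.8 kΩ

V_out/V_DC = R2/(R1+R2) = 0.6425.
So R2 = R1 · V_out/(V_DC − V_out) = 6.03 × 12.4/(19.3 − 12.4) = 6.03 × 1.797 = 10.84 kΩ.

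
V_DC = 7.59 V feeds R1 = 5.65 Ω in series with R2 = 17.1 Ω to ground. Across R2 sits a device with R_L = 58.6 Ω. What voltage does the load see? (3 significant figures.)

V_out ≈ 5.32 V

The load sits in parallel with R2, giving an effective lower resistance R2' = R2·R_L/(R2+R_L) = 13.24 Ω.
Then V_out = V_DC · R2'/(R1 + R2') = 7.59 × 13.24/18.89 = 5.320 V.
(Unloaded it would be 5.71 V; the load pulls it down.)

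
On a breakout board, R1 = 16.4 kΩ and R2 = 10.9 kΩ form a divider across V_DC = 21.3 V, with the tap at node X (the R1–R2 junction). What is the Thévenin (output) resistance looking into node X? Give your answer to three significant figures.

R_th ≈ 6.55 kΩ

Zeroing V_DC shorts the top of R1 to ground, so R_th = R1 ‖ R2 = 6.548 kΩ.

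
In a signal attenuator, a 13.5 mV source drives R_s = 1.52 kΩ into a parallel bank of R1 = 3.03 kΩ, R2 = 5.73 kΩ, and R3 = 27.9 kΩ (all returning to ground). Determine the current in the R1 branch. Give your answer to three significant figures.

Parallel bank: R_p = 1/(1/3.03 + 1/5.73 + 1/27.9) = 1.850 kΩ.
V_A by voltage divider: V_A = 13.5 × 1.850/(1.52 + 1.850) = 7.412 mV.
I(R1) = V_A / R1 = 7.412/3.03 = 2.446 µA.
(Check via current divider: I_total = 4.005 µA; share G_k/ΣG = 0.6107 → same result.)

I ≈ 2.45 µA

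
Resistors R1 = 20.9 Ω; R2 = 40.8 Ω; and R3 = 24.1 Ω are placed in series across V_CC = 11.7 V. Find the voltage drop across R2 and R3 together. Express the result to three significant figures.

V ≈ 8.85 V

ΣR = 20.9 + 40.8 + 24.1 = 85.80 Ω.
R_{R2..R3} = 40.8 + 24.1 = 64.90 Ω.
V = V_CC · R/ΣR = 11.7 × 0.7564 = 8.850 V.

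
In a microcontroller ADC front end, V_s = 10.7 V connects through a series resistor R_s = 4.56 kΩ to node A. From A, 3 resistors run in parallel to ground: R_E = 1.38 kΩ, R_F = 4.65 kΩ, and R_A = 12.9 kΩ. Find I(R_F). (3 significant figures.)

I ≈ 0.408 mA

Equivalent of the parallel group: R_p = 0.9831 kΩ.
V_A by voltage divider: V_A = 10.7 × 0.9831/(4.56 + 0.9831) = 1.898 V.
Branch current I = V_A/R_F = 1.898/4.65 = 0.4081 mA.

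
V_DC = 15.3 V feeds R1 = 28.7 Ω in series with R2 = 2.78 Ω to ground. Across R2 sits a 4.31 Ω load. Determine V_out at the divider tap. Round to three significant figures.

V_out ≈ 0.851 V

The load sits in parallel with R2, giving an effective lower resistance R2' = R2·R_L/(R2+R_L) = 1.690 Ω.
Now apply the divider: V_out = 15.3 × 0.05561 = 0.8508 V.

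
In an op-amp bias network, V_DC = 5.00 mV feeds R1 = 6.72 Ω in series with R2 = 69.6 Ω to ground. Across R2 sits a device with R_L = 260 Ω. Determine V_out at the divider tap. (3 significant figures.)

The load sits in parallel with R2, giving an effective lower resistance R2' = R2·R_L/(R2+R_L) = 54.90 Ω.
Voltage divider with the loaded lower leg: V_out = 5.00 × 54.90/(6.72 + 54.90) = 5.00 × 0.8909 = 4.455 mV.

V_out ≈ 4.45 mV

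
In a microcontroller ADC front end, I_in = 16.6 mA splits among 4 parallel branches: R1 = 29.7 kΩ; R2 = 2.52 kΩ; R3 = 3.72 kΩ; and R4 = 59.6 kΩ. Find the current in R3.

Conductances: ΣG = 1/29.7 + 1/2.52 + 1/3.72 + 1/59.6 = 0.7161 (1/kΩ).
By the current-divider rule, I = I_in · G_k/ΣG = 16.6 × 0.3754 = 6.232 mA.

I ≈ 6.23 mA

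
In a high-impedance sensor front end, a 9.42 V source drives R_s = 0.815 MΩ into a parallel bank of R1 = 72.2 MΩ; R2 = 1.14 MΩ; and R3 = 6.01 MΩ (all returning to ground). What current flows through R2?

Parallel bank: R_p = 1/(1/72.2 + 1/1.14 + 1/6.01) = 0.9457 MΩ.
V_A by voltage divider: V_A = 9.42 × 0.9457/(0.815 + 0.9457) = 5.060 V.
I(R2) = V_A / R2 = 5.060/1.14 = 4.438 µA.

I ≈ 4.44 µA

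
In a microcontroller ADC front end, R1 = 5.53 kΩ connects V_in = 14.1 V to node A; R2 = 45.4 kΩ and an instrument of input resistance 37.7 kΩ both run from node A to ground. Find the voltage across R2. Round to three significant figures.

The load sits in parallel with R2, giving an effective lower resistance R2' = R2·R_L/(R2+R_L) = 20.60 kΩ.
Now apply the divider: V_out = 14.1 × 0.7883 = 11.12 V.

V_out ≈ 11.1 V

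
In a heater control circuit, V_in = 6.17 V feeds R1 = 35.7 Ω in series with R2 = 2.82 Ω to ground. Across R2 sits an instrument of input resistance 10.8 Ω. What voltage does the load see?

V_out ≈ 0.364 V

First combine the lower leg with the load: R2 ‖ R_L = 2.236 Ω.
Voltage divider with the loaded lower leg: V_out = 6.17 × 2.236/(35.7 + 2.236) = 6.17 × 0.05894 = 0.3637 V.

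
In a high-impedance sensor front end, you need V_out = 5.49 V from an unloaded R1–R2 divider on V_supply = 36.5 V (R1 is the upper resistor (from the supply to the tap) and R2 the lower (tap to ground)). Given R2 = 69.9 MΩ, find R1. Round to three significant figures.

R1 ≈ 395 MΩ

V_out/V_supply = R2/(R1+R2) = 0.1504.
R1 = R2·(1/k − 1) = 69.9 × 5.648 = 394.8 MΩ.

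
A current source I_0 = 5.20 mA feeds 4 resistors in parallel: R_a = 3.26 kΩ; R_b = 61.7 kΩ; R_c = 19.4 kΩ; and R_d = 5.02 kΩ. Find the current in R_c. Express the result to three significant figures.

ΣG = 1/3.26 + 1/61.7 + 1/19.4 + 1/5.02 = 0.5737.
R_c takes the fraction G_k/ΣG = 0.05155/0.5737 = 0.08985, so I = 5.20 × 0.08985 = 0.4672 mA.

I ≈ 0.467 mA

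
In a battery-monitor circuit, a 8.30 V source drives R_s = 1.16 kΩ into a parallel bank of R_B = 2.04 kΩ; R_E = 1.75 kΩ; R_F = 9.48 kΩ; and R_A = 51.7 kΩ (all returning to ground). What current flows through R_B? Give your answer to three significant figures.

Parallel bank: R_p = 1/(1/2.04 + 1/1.75 + 1/9.48 + 1/51.7) = 0.8428 kΩ.
Node voltage V_A = V_CC · R_p/(R_s + R_p) = 8.30 × 0.4208 = 3.493 V.
Branch current I = V_A/R_B = 3.493/2.04 = 1.712 mA.
(Check via current divider: I_total = 4.144 mA; share G_k/ΣG = 0.4132 → same result.)

I ≈ 1.71 mA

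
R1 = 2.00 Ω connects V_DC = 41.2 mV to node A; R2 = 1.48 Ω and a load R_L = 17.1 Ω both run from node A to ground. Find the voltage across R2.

First combine the lower leg with the load: R2 ‖ R_L = 1.362 Ω.
Then V_out = V_DC · R2'/(R1 + R2') = 41.2 × 1.362/3.362 = 16.69 mV.

V_out ≈ 16.7 mV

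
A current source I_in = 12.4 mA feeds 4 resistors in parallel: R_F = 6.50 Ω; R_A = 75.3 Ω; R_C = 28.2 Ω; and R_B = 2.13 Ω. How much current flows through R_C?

ΣG = 1/6.50 + 1/75.3 + 1/28.2 + 1/2.13 = 0.6721.
By the current-divider rule, I = I_in · G_k/ΣG = 12.4 × 0.05276 = 0.6543 mA.

I ≈ 0.654 mA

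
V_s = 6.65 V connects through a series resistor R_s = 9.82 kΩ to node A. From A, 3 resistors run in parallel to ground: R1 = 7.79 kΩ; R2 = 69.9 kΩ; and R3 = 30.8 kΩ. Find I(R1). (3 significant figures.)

Combine the parallel branches: R_p = (1/7.79 + 1/69.9 + 1/30.8)⁻¹ = 5.710 kΩ.
V_A by voltage divider: V_A = 6.65 × 5.710/(9.82 + 5.710) = 2.445 V.
I(R1) = V_A / R1 = 2.445/7.79 = 0.3139 mA.

I ≈ 0.314 mA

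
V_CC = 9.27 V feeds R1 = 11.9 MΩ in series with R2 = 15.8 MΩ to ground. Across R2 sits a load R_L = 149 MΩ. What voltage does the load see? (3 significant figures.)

V_out ≈ 5.06 V

R2 ‖ R_L = (15.8 × 149)/(15.8 + 149) = 14.29 MΩ.
Then V_out = V_CC · R2'/(R1 + R2') = 9.27 × 14.29/26.19 = 5.057 V.
(Unloaded it would be 5.29 V; the load pulls it down.)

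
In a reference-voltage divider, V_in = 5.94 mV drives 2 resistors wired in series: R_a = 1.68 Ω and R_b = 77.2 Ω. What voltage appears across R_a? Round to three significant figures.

V ≈ 0.127 mV

ΣR = 1.68 + 77.2 = 78.88 Ω.
Voltage divider: V = V_in · (1.680 / 78.88) = 5.94 × 0.02130 = 0.1265 mV.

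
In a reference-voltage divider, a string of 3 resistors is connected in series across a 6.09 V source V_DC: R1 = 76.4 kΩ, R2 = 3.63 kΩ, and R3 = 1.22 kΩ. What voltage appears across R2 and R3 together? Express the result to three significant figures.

V ≈ 0.364 V

Total series resistance ΣR = 76.4 + 3.63 + 1.22 = 81.25 kΩ.
R_{R2..R3} = 3.63 + 1.22 = 4.850 kΩ.
V = V_DC · R/ΣR = 6.09 × 0.05969 = 0.3635 V.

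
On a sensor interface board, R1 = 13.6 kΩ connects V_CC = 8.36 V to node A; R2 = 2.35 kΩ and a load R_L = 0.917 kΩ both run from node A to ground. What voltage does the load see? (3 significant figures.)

First combine the lower leg with the load: R2 ‖ R_L = 0.6596 kΩ.
Voltage divider with the loaded lower leg: V_out = 8.36 × 0.6596/(13.6 + 0.6596) = 8.36 × 0.04626 = 0.3867 V.
(Unloaded it would be 1.23 V; the load pulls it down.)

V_out ≈ 0.387 V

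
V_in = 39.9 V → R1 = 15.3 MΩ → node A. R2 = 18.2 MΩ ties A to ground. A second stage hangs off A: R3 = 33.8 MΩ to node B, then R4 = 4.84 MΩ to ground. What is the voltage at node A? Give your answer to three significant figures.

Node A sees R2 in parallel with the series input of stage 2, R3 + R4 = 38.64 MΩ.
Effective lower resistance at A: R2 ‖ 38.64 = 12.37 MΩ.
So V_A = 39.9 × 0.4471 = 17.84 V.

V_A ≈ 17.8 V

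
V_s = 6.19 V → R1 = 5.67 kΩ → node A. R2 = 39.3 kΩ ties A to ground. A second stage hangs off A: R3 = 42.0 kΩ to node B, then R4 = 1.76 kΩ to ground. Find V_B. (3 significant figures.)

V_B ≈ 0.195 V

Looking into the second stage from A: R3 + R4 = 43.76 kΩ appears in parallel with R2.
R2 ‖ (R3+R4) = 20.71 kΩ.
So V_A = 6.19 × 0.7850 = 4.859 V.
Stage 2 is unloaded, so V_B = V_A · R4/(R3+R4) = 4.859 × 1.76/43.76 = 0.1954 V.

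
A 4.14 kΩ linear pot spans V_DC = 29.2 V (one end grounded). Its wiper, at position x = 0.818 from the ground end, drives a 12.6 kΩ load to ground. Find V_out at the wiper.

Lower segment x·R_p = 3.387 kΩ; upper segment (1−x)·R_p = 0.7535 kΩ.
R_L loads the lower segment: effective lower R = 2.669 kΩ.
Then V_out = V_DC · 2.669/(0.7535 + 2.669) = 22.77 V.
(Unloaded: V_out = x·V_DC = 23.9 V.)

V_out ≈ 22.8 V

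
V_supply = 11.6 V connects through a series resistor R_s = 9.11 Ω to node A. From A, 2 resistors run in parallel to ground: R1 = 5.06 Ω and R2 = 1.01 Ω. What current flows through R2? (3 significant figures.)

I ≈ 0.972 A

Parallel bank: R_p = 1/(1/5.06 + 1/1.01) = 0.8419 Ω.
Node voltage V_A = V_supply · R_p/(R_s + R_p) = 11.6 × 0.08460 = 0.9814 V.
I(R2) = V_A / R2 = 0.9814/1.01 = 0.9717 A.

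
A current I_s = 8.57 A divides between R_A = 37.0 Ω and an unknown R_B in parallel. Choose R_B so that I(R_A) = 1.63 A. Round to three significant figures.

The fraction through R_A equals R_B/(R_A+R_B).
With f = 0.1902, R_B = R_A · f/(1−f) = 37.0 × 0.2349 = 8.690 Ω.

R_B ≈ 8.69 Ω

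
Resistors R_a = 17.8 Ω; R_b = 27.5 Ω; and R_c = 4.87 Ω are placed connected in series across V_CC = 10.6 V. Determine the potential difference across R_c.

Total series resistance ΣR = 17.8 + 27.5 + 4.87 = 50.17 Ω.
V = V_CC · R/ΣR = 10.6 × 0.09707 = 1.029 V.

V ≈ 1.03 V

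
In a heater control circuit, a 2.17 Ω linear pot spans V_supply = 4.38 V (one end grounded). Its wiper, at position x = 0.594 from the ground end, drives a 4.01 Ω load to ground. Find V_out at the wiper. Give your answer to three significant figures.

Lower segment x·R_p = 1.289 Ω; upper segment (1−x)·R_p = 0.8810 Ω.
(x·R_p) ‖ R_L = 0.9754 Ω.
V_out = 4.38 × 0.9754/(0.8810 + 0.9754) = 2.301 V.
(Unloaded: V_out = x·V_supply = 2.60 V.)

V_out ≈ 2.30 V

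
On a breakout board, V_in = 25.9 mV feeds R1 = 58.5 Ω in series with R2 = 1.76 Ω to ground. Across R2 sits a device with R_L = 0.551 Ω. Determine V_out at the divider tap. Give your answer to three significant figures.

V_out ≈ 0.184 mV

First combine the lower leg with the load: R2 ‖ R_L = 0.4196 Ω.
Then V_out = V_in · R2'/(R1 + R2') = 25.9 × 0.4196/58.92 = 0.1845 mV.
(Unloaded it would be 0.756 mV; the load pulls it down.)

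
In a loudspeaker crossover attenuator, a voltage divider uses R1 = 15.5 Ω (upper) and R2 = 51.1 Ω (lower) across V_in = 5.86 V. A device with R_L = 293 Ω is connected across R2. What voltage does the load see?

V_out ≈ 4.32 V

The load sits in parallel with R2, giving an effective lower resistance R2' = R2·R_L/(R2+R_L) = 43.51 Ω.
Voltage divider with the loaded lower leg: V_out = 5.86 × 43.51/(15.5 + 43.51) = 5.86 × 0.7373 = 4.321 V.
(Unloaded it would be 4.50 V; the load pulls it down.)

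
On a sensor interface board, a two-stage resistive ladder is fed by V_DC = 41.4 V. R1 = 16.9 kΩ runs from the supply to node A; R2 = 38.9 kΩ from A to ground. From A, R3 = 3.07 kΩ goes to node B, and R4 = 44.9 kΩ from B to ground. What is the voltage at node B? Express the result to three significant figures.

Looking into the second stage from A: R3 + R4 = 47.97 kΩ appears in parallel with R2.
R2 ‖ (R3+R4) = 21.48 kΩ.
V_A = 41.4 × 21.48/(16.9 + 21.48) = 23.17 V.
Stage 2 is unloaded, so V_B = V_A · R4/(R3+R4) = 23.17 × 44.9/47.97 = 21.69 V.

V_B ≈ 21.7 V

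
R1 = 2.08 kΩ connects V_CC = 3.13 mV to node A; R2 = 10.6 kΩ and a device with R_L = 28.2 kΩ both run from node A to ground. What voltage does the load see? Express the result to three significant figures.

V_out ≈ 2.46 mV

First combine the lower leg with the load: R2 ‖ R_L = 7.704 kΩ.
Now apply the divider: V_out = 3.13 × 0.7874 = 2.465 mV.
(Unloaded it would be 2.62 mV; the load pulls it down.)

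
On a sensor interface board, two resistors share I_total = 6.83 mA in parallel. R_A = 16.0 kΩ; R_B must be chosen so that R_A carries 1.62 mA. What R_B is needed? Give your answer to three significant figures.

Two-branch current divider: I_A = I_total · R_B/(R_A + R_B).
1.62/6.83 = R_B/(R_A + R_B) → R_B = R_A · (0.2372)/(1 − 0.2372) = 16.0 × 0.3109 = 4.975 kΩ.

R_B ≈ 4.98 kΩ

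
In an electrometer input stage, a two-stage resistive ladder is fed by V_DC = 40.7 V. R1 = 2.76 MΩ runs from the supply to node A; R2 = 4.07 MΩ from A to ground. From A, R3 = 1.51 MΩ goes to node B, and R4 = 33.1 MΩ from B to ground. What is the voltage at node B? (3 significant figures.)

Node A sees R2 in parallel with the series input of stage 2, R3 + R4 = 34.61 MΩ.
R2 ‖ (R3+R4) = 3.642 MΩ.
V_A = 40.7 × 3.642/(2.76 + 3.642) = 23.15 V.
Stage 2 is unloaded, so V_B = V_A · R4/(R3+R4) = 23.15 × 33.1/34.61 = 22.14 V.

V_B ≈ 22.1 V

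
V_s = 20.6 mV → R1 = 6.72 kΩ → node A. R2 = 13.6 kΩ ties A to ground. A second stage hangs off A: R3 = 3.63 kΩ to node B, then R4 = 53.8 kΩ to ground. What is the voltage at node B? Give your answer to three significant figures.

The second stage (R3 + R4 = 57.43 kΩ) loads node A in parallel with R2.
R2 ‖ (R3+R4) = 11.00 kΩ.
First divider: V_A = V_s · 11.00/(6.72 + 11.00) = 12.79 mV.
Then the unloaded second divider: V_B = V_A × R4/(R3+R4) = 12.79 × 0.9368 = 11.98 mV.

V_B ≈ 12.0 mV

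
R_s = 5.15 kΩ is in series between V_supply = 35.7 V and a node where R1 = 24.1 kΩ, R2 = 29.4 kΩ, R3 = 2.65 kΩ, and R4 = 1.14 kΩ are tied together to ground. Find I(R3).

I ≈ 1.72 mA

Parallel bank: R_p = 1/(1/24.1 + 1/29.4 + 1/2.65 + 1/1.14) = 0.7518 kΩ.
V_A = 35.7 × 0.7518/5.902 = 4.548 V.
I(R3) = V_A / R3 = 4.548/2.65 = 1.716 mA.
(Check via current divider: I_total = 6.049 mA; share G_k/ΣG = 0.2837 → same result.)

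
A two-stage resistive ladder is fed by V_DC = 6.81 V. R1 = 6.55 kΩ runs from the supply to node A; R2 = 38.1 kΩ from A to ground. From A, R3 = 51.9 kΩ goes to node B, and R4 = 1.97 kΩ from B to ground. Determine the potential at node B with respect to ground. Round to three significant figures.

V_B ≈ 0.193 V

Looking into the second stage from A: R3 + R4 = 53.87 kΩ appears in parallel with R2.
R2 ‖ (R3+R4) = 22.32 kΩ.
First divider: V_A = V_DC · 22.32/(6.55 + 22.32) = 5.265 V.
Stage 2 is unloaded, so V_B = V_A · R4/(R3+R4) = 5.265 × 1.97/53.87 = 0.1925 V.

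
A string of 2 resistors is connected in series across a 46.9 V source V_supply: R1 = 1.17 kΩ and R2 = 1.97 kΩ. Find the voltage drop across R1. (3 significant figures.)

ΣR = 1.17 + 1.97 = 3.140 kΩ.
V = V_supply · R/ΣR = 46.9 × 0.3726 = 17.48 V.

V ≈ 17.5 V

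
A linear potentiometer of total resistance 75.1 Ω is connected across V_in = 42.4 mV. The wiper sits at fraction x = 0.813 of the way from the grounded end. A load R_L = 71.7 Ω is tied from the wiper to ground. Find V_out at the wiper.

Lower segment x·R_p = 61.06 Ω; upper segment (1−x)·R_p = 14.04 Ω.
R_L loads the lower segment: effective lower R = 32.98 Ω.
Then V_out = V_in · 32.98/(14.04 + 32.98) = 29.74 mV.

V_out ≈ 29.7 mV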